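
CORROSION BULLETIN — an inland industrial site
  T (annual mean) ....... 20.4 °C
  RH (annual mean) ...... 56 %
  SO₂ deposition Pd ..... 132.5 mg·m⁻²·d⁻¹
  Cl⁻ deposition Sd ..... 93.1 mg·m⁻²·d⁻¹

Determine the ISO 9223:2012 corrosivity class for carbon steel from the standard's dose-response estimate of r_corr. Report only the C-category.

carbon steel: f(T) = -0.054·(T−10) [T>10 °C] = -0.5616
  Pd branch = 1.77·Pd^0.52·e^(0.02·RH+f) = 39.27 μm/a
  Sd branch = 0.102·Sd^0.62·e^(0.033·RH+0.04·T) = 24.34 μm/a
  r_corr = 39.27 + 24.34 = 63.61 μm/a
63.6 μm/a falls in (50, 80] for carbon steel → category C4

C4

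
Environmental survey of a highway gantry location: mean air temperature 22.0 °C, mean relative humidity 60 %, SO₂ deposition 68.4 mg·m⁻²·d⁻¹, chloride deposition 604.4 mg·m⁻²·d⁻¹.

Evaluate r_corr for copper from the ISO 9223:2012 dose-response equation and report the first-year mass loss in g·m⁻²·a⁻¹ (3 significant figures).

copper: f(T) = -0.080·(T−10) [T>10 °C] = -0.9600
  Pd branch = 0.0053·Pd^0.26·e^(0.059·RH+f) = 0.2098 μm/a
  Cl⁻ term: 0.01025·604.4^0.27·exp(0.036·60+0.049·22.0) = 1.472
  sum: 0.2098 + 1.472 → r_corr = 1.682 μm/a
Convert to mass loss: 1.682 μm/a × 8.96 g/cm³ = 15.07 g·m⁻²·a⁻¹

r_corr = 15.1 g·m⁻²·a⁻¹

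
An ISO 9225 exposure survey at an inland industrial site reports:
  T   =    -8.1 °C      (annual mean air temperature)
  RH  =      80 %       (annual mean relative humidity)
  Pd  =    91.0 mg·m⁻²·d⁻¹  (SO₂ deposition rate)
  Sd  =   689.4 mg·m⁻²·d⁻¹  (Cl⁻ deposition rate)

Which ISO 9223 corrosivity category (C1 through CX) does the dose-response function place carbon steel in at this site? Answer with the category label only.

C4

carbon steel: f(T) = +0.150·(T−10) [T≤10 °C] = -2.7150
  sulphur-dioxide contribution → 6.059 μm/a
  chloride contribution → 59.47 μm/a
  total first-year rate 65.53 μm/a
Category bounds: 50…80 μm/a bracket r_corr ⇒ C4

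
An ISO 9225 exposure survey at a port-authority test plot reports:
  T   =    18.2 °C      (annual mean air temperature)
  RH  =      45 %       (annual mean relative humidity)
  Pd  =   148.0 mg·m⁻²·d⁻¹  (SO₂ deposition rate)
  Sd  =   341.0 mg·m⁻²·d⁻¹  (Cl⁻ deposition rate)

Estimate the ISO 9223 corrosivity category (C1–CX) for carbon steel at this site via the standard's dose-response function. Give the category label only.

C4

carbon steel: T>10 °C ⇒ hinge -0.054·(18.2−10) = -0.4428
  SO₂ term: 1.77·148.0^0.52·exp(0.02·45-0.4428) = 37.59
  Cl⁻ term: 0.102·341.0^0.62·exp(0.033·45+0.04·18.2) = 34.67
  r_corr = 37.59 + 34.67 = 72.26 μm/a
72.3 μm/a falls in (50, 80] for carbon steel → category C4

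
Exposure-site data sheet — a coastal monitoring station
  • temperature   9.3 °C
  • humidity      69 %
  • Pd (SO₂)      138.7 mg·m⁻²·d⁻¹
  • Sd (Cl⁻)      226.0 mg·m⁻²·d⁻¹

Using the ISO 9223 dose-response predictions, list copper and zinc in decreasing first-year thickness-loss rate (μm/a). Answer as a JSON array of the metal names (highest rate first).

["zinc", "copper"]

copper: f(T) = +0.126·(T−10) [T≤10 °C] = -0.0882
  Pd branch = 0.0053·Pd^0.26·e^(0.059·RH+f) = 1.025 μm/a
  Cl⁻ term: 0.01025·226.0^0.27·exp(0.036·69+0.049·9.3) = 0.8376
  sum: 1.025 + 0.8376 → r_corr = 1.863 μm/a
zinc: temperature factor f = +0.038·(-0.7) = -0.0266
  Pd branch = 0.0129·Pd^0.44·e^(0.046·RH+f) = 2.63 μm/a
  Sd branch = 0.0175·Sd^0.57·e^(0.008·RH+0.085·T) = 1.472 μm/a
  sum: 2.63 + 1.472 → r_corr = 4.102 μm/a
Ordering by μm/a: zinc (4.1) > copper (1.86)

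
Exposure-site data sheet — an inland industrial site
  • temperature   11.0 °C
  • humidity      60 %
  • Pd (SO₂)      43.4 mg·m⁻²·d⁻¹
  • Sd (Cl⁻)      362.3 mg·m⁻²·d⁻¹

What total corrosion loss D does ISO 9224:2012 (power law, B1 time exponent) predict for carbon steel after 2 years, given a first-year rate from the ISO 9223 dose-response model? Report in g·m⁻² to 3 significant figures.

D(2) = 946 g·m⁻²

carbon steel: temperature factor f = -0.054·(1.0) = -0.0540
  sulphur-dioxide contribution → 39.55 μm/a
  chloride contribution → 44.28 μm/a
  total first-year rate 83.83 μm/a
ISO 9224: D(t) = r_corr · t^b with b = 0.523 (carbon steel, B1)
  D(2) = 83.83 × 2^0.523 = 83.83 × 1.437 = 120.5 μm
  Mass loss = 120.5 μm × 7.85 g/cm³ = 945.6 g·m⁻²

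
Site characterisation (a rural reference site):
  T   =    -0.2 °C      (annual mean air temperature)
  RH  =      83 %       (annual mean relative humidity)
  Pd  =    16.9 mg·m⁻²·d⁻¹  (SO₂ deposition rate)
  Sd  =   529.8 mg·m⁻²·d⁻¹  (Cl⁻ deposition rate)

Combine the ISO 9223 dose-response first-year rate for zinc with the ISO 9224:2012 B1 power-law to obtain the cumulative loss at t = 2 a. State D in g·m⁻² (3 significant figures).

D(2) = 32.3 g·m⁻²

zinc: temperature factor f = +0.038·(-10.2) = -0.3876
  Pd branch = 0.0129·Pd^0.44·e^(0.046·RH+f) = 1.382 μm/a
  Cl⁻ term: 0.0175·529.8^0.57·exp(0.008·83+0.085·-0.2) = 1.193
  sum: 1.382 + 1.193 → r_corr = 2.576 μm/a
Power-law: D(2) = r_corr · 2^0.813
  D(2) = 2.576 × 2^0.813 = 2.576 × 1.757 = 4.525 μm
  Mass loss = 4.525 μm × 7.14 g/cm³ = 32.31 g·m⁻²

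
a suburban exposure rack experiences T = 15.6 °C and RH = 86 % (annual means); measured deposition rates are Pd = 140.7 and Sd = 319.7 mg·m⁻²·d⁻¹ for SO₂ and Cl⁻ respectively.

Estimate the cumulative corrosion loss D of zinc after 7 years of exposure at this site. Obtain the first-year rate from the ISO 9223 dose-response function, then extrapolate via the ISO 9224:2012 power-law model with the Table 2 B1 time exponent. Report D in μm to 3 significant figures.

D(7) = 36.5 μm

zinc: temperature factor f = -0.071·(5.6) = -0.3976
  sulphur-dioxide contribution → 3.992 μm/a
  chloride contribution → 3.511 μm/a
  ⇒ r_corr(zinc) = 7.503 μm/a
Long-term exponent b (ISO 9224 Table 2, B1) = 0.813
  D(7) = 7.503 × 7^0.813 = 7.503 × 4.865 = 36.5 μm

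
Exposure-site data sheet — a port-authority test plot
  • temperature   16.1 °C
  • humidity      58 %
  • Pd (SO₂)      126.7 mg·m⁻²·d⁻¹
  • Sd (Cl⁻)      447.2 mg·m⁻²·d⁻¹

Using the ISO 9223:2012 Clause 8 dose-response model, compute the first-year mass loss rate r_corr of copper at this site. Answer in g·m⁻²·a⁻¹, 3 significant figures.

copper: temperature factor f = -0.080·(6.1) = -0.4880
  SO₂ term: 0.0053·126.7^0.26·exp(0.059·58-0.4880) = 0.3509
  Sd branch = 0.01025·Sd^0.27·e^(0.036·RH+0.049·T) = 0.9458 μm/a
  sum: 0.3509 + 0.9458 → r_corr = 1.297 μm/a
Convert to mass loss: 1.297 μm/a × 8.96 g/cm³ = 11.62 g·m⁻²·a⁻¹

r_corr = 11.6 g·m⁻²·a⁻¹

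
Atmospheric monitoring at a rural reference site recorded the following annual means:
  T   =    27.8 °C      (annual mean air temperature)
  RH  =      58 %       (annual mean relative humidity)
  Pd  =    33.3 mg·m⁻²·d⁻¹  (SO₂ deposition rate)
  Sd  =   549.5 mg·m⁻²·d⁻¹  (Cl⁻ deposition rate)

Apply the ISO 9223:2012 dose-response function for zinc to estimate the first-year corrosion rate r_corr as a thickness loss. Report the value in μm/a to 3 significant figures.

zinc: T>10 °C ⇒ hinge -0.071·(27.8−10) = -1.2638
  sulphur-dioxide contribution → 0.2456 μm/a
  chloride contribution → 10.78 μm/a
  ⇒ r_corr(zinc) = 11.02 μm/a

r_corr = 11.0 μm/a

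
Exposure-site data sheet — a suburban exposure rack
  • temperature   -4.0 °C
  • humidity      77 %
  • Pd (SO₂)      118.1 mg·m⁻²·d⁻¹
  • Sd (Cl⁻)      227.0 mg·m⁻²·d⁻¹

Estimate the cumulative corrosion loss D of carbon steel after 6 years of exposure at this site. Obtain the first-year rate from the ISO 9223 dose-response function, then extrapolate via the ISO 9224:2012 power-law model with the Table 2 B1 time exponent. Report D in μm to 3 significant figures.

carbon steel: temperature factor f = +0.150·(-14.0) = -2.1000
  SO₂ term: 1.77·118.1^0.52·exp(0.02·77-2.1000) = 12.09
  Cl⁻ term: 0.102·227.0^0.62·exp(0.033·77+0.04·-4.0) = 31.87
  r_corr = 12.09 + 31.87 = 43.96 μm/a
ISO 9224: D(t) = r_corr · t^b with b = 0.523 (carbon steel, B1)
  D(6) = 43.96 × 6^0.523 = 43.96 × 2.553 = 112.2 μm

D(6) = 112 μm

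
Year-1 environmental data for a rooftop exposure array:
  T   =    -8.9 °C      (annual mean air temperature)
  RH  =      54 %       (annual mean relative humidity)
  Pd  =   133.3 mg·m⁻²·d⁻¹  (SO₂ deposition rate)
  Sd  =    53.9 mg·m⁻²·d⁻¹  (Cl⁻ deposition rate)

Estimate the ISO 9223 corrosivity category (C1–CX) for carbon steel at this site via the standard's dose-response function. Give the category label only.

C2

carbon steel: f(T) = +0.150·(T−10) [T≤10 °C] = -2.8350
  SO₂ term: 1.77·133.3^0.52·exp(0.02·54-2.8350) = 3.897
  Cl⁻ term: 0.102·53.9^0.62·exp(0.033·54+0.04·-8.9) = 5.029
  r_corr = 3.897 + 5.029 = 8.926 μm/a
ISO 9223 Table 2 (carbon steel): 1.3 < 8.93 ≤ 25 μm/a ⇒ C2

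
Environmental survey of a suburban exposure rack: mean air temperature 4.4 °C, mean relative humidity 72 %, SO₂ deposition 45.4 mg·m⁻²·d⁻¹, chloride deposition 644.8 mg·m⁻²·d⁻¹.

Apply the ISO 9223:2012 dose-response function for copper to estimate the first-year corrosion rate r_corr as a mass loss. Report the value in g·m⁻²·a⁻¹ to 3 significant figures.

r_corr = 13.2 g·m⁻²·a⁻¹

copper: temperature factor f = +0.126·(-5.6) = -0.7056
  sulphur-dioxide contribution → 0.4938 μm/a
  chloride contribution → 0.9741 μm/a
  ⇒ r_corr(copper) = 1.468 μm/a
Convert to mass loss: 1.468 μm/a × 8.96 g/cm³ = 13.15 g·m⁻²·a⁻¹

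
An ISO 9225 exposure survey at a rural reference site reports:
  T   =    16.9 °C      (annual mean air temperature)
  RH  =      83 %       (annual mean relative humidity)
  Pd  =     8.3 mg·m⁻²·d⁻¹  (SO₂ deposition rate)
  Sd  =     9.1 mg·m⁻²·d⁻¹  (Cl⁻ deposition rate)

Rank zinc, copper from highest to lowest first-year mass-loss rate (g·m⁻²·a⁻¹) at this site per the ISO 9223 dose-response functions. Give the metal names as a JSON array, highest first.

["copper", "zinc"]

zinc: f(T) = -0.071·(T−10) [T>10 °C] = -0.4899
  sulphur-dioxide contribution → 0.9128 μm/a
  chloride contribution → 0.5034 μm/a
  total first-year rate 1.416 μm/a
  mass loss = 1.416 μm/a × 7.14 g/cm³ = 10.11 g·m⁻²·a⁻¹
copper: T>10 °C ⇒ hinge -0.080·(16.9−10) = -0.5520
  sulphur-dioxide contribution → 0.7083 μm/a
  chloride contribution → 0.8452 μm/a
  ⇒ r_corr(copper) = 1.554 μm/a
  mass loss = 1.554 μm/a × 8.96 g/cm³ = 13.92 g·m⁻²·a⁻¹
Ordering by g·m⁻²·a⁻¹: copper (13.9) > zinc (10.1)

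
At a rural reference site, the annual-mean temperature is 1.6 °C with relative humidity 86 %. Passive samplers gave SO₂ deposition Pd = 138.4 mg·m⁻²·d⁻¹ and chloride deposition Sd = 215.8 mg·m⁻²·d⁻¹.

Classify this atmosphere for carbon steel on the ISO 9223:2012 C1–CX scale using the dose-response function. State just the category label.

carbon steel: f(T) = +0.150·(T−10) [T≤10 °C] = -1.2600
  SO₂ term: 1.77·138.4^0.52·exp(0.02·86-1.2600) = 36.4
  Cl⁻ term: 0.102·215.8^0.62·exp(0.033·86+0.04·1.6) = 52
  sum: 36.4 + 52 → r_corr = 88.41 μm/a
ISO 9223 Table 2 (carbon steel): 80 < 88.4 ≤ 200 μm/a ⇒ C5

C5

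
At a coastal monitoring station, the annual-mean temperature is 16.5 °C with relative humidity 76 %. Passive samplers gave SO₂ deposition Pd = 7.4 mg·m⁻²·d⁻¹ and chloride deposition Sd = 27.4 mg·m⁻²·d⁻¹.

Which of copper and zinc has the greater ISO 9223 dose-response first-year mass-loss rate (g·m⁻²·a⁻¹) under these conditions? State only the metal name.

copper: f(T) = -0.080·(T−10) [T>10 °C] = -0.5200
  sulphur-dioxide contribution → 0.4697 μm/a
  chloride contribution → 0.8675 μm/a
  ⇒ r_corr(copper) = 1.337 μm/a
  mass loss = 1.337 μm/a × 8.96 g/cm³ = 11.98 g·m⁻²·a⁻¹
zinc: temperature factor f = -0.071·(6.5) = -0.4615
  sulphur-dioxide contribution → 0.647 μm/a
  chloride contribution → 0.8624 μm/a
  ⇒ r_corr(zinc) = 1.509 μm/a
  mass loss = 1.509 μm/a × 7.14 g/cm³ = 10.78 g·m⁻²·a⁻¹
Ordering by g·m⁻²·a⁻¹: copper (12) > zinc (10.8)

copper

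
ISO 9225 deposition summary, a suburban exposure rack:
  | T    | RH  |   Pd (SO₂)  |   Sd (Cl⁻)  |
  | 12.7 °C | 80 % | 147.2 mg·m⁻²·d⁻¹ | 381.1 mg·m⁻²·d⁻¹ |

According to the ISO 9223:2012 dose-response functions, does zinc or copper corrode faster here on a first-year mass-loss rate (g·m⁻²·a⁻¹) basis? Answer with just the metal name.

zinc

zinc: f(T) = -0.071·(T−10) [T>10 °C] = -0.1917
  sulphur-dioxide contribution → 3.797 μm/a
  chloride contribution → 2.891 μm/a
  total first-year rate 6.687 μm/a
  mass loss = 6.687 μm/a × 7.14 g/cm³ = 47.75 g·m⁻²·a⁻¹
copper: T>10 °C ⇒ hinge -0.080·(12.7−10) = -0.2160
  sulphur-dioxide contribution → 1.754 μm/a
  chloride contribution → 1.693 μm/a
  ⇒ r_corr(copper) = 3.447 μm/a
  mass loss = 3.447 μm/a × 8.96 g/cm³ = 30.88 g·m⁻²·a⁻¹
Ordering by g·m⁻²·a⁻¹: zinc (47.7) > copper (30.9)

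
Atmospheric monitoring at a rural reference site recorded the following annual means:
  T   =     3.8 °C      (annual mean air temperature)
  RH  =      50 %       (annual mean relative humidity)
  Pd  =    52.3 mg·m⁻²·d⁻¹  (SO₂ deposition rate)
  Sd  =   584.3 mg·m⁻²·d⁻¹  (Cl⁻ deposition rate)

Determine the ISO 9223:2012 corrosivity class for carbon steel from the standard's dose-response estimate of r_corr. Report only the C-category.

carbon steel: temperature factor f = +0.150·(-6.2) = -0.9300
  Pd branch = 1.77·Pd^0.52·e^(0.02·RH+f) = 14.86 μm/a
  Cl⁻ term: 0.102·584.3^0.62·exp(0.033·50+0.04·3.8) = 32.1
  sum: 14.86 + 32.1 → r_corr = 46.96 μm/a
Category bounds: 25…50 μm/a bracket r_corr ⇒ C3

C3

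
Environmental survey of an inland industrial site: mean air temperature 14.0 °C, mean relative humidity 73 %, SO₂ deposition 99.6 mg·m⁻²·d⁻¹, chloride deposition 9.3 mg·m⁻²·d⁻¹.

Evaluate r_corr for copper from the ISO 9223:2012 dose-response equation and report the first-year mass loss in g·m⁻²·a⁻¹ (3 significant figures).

r_corr = 13.1 g·m⁻²·a⁻¹

copper: f(T) = -0.080·(T−10) [T>10 °C] = -0.3200
  SO₂ term: 0.0053·99.6^0.26·exp(0.059·73-0.3200) = 0.9448
  Sd branch = 0.01025·Sd^0.27·e^(0.036·RH+0.049·T) = 0.5146 μm/a
  r_corr = 0.9448 + 0.5146 = 1.459 μm/a
Convert to mass loss: 1.459 μm/a × 8.96 g/cm³ = 13.08 g·m⁻²·a⁻¹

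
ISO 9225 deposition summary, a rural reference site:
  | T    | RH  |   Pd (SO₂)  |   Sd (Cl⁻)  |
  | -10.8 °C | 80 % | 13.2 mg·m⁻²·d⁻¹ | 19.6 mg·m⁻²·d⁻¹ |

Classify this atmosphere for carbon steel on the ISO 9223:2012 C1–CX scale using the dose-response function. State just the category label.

carbon steel: T≤10 °C ⇒ hinge +0.150·(-10.8−10) = -3.1200
  sulphur-dioxide contribution → 1.481 μm/a
  chloride contribution → 5.871 μm/a
  total first-year rate 7.352 μm/a
7.35 μm/a falls in (1.3, 25] for carbon steel → category C2

C2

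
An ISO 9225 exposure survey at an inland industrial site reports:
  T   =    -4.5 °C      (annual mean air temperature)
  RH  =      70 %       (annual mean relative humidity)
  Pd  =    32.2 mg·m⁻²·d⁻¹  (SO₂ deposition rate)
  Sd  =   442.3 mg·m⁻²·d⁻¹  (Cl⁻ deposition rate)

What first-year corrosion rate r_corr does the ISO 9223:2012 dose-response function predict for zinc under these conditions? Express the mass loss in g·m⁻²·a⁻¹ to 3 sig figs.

zinc: T≤10 °C ⇒ hinge +0.038·(-4.5−10) = -0.5510
  Pd branch = 0.0129·Pd^0.44·e^(0.046·RH+f) = 0.8574 μm/a
  Cl⁻ term: 0.0175·442.3^0.57·exp(0.008·70+0.085·-4.5) = 0.6733
  r_corr = 0.8574 + 0.6733 = 1.531 μm/a
Convert to mass loss: 1.531 μm/a × 7.14 g/cm³ = 10.93 g·m⁻²·a⁻¹

r_corr = 10.9 g·m⁻²·a⁻¹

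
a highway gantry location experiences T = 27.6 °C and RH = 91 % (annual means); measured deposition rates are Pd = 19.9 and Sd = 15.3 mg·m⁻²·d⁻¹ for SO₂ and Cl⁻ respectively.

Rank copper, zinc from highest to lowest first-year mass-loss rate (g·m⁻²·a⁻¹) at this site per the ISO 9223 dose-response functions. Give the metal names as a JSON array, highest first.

copper: f(T) = -0.080·(T−10) [T>10 °C] = -1.4080
  SO₂ term: 0.0053·19.9^0.26·exp(0.059·91-1.4080) = 0.6056
  Sd branch = 0.01025·Sd^0.27·e^(0.036·RH+0.049·T) = 2.191 μm/a
  r_corr = 0.6056 + 2.191 = 2.797 μm/a
  mass loss = 2.797 μm/a × 8.96 g/cm³ = 25.06 g·m⁻²·a⁻¹
zinc: T>10 °C ⇒ hinge -0.071·(27.6−10) = -1.2496
  Pd branch = 0.0129·Pd^0.44·e^(0.046·RH+f) = 0.9065 μm/a
  Cl⁻ term: 0.0175·15.3^0.57·exp(0.008·91+0.085·27.6) = 1.792
  r_corr = 0.9065 + 1.792 = 2.698 μm/a
  mass loss = 2.698 μm/a × 7.14 g/cm³ = 19.27 g·m⁻²·a⁻¹
Ordering by g·m⁻²·a⁻¹: copper (25.1) > zinc (19.3)

["copper", "zinc"]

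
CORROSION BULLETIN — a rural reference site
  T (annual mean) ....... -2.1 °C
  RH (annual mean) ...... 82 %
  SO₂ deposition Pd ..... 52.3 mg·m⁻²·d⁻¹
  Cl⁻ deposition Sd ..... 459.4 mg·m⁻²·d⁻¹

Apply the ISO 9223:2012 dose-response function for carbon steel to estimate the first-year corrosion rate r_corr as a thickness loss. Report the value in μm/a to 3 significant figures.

carbon steel: temperature factor f = +0.150·(-12.1) = -1.8150
  sulphur-dioxide contribution → 11.63 μm/a
  chloride contribution → 62.79 μm/a
  total first-year rate 74.42 μm/a

r_corr = 74.4 μm/a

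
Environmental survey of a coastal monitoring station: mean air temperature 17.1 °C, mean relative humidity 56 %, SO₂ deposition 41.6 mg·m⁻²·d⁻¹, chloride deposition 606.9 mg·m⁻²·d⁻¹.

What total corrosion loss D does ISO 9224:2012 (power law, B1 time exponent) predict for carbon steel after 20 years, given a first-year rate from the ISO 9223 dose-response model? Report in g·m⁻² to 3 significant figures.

carbon steel: temperature factor f = -0.054·(7.1) = -0.3834
  SO₂ term: 1.77·41.6^0.52·exp(0.02·56-0.3834) = 25.69
  Cl⁻ term: 0.102·606.9^0.62·exp(0.033·56+0.04·17.1) = 68.2
  r_corr = 25.69 + 68.2 = 93.89 μm/a
ISO 9224: D(t) = r_corr · t^b with b = 0.523 (carbon steel, B1)
  D(20) = 93.89 × 20^0.523 = 93.89 × 4.791 = 449.8 μm
  Mass loss = 449.8 μm × 7.85 g/cm³ = 3531 g·m⁻²

D(20) = 3.53e+03 g·m⁻²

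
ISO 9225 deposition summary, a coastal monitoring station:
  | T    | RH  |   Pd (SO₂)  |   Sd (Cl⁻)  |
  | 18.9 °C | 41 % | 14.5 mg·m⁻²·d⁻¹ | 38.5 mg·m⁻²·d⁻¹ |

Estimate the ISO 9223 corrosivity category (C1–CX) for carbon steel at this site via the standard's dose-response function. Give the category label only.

C2

carbon steel: f(T) = -0.054·(T−10) [T>10 °C] = -0.4806
  Pd branch = 1.77·Pd^0.52·e^(0.02·RH+f) = 9.984 μm/a
  Cl⁻ term: 0.102·38.5^0.62·exp(0.033·41+0.04·18.9) = 8.082
  r_corr = 9.984 + 8.082 = 18.07 μm/a
Category bounds: 1.3…25 μm/a bracket r_corr ⇒ C2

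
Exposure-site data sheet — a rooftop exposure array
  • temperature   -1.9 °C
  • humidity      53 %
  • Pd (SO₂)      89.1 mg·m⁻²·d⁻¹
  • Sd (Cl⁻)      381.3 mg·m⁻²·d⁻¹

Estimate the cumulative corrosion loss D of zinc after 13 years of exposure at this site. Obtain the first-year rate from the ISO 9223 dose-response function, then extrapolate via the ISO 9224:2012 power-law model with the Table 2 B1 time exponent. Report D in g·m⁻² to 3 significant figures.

zinc: temperature factor f = +0.038·(-11.9) = -0.4522
  SO₂ term: 0.0129·89.1^0.44·exp(0.046·53-0.4522) = 0.6776
  Cl⁻ term: 0.0175·381.3^0.57·exp(0.008·53+0.085·-1.9) = 0.6735
  r_corr = 0.6776 + 0.6735 = 1.351 μm/a
ISO 9224: D(t) = r_corr · t^b with b = 0.813 (zinc, B1)
  D(13) = 1.351 × 13^0.813 = 1.351 × 8.047 = 10.87 μm
  Mass loss = 10.87 μm × 7.14 g/cm³ = 77.63 g·m⁻²

D(13) = 77.6 g·m⁻²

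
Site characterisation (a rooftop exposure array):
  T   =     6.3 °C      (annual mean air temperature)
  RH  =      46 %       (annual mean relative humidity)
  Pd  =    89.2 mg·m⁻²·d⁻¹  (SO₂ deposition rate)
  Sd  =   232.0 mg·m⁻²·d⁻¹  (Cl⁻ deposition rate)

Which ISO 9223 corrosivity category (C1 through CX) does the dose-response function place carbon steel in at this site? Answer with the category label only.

carbon steel: f(T) = +0.150·(T−10) [T≤10 °C] = -0.5550
  sulphur-dioxide contribution → 26.34 μm/a
  chloride contribution → 17.53 μm/a
  ⇒ r_corr(carbon steel) = 43.88 μm/a
ISO 9223 Table 2 (carbon steel): 25 < 43.9 ≤ 50 μm/a ⇒ C3

C3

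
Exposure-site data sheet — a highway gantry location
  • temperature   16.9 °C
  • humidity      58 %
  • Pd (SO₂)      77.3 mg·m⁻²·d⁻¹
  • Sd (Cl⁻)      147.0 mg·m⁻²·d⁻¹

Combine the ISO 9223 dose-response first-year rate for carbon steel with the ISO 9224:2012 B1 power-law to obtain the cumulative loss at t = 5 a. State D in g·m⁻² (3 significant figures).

carbon steel: f(T) = -0.054·(T−10) [T>10 °C] = -0.3726
  SO₂ term: 1.77·77.3^0.52·exp(0.02·58-0.3726) = 37.31
  Sd branch = 0.102·Sd^0.62·e^(0.033·RH+0.04·T) = 30 μm/a
  r_corr = 37.31 + 30 = 67.31 μm/a
ISO 9224: D(t) = r_corr · t^b with b = 0.523 (carbon steel, B1)
  D(5) = 67.31 × 5^0.523 = 67.31 × 2.32 = 156.2 μm
  Mass loss = 156.2 μm × 7.85 g/cm³ = 1226 g·m⁻²

D(5) = 1.23e+03 g·m⁻²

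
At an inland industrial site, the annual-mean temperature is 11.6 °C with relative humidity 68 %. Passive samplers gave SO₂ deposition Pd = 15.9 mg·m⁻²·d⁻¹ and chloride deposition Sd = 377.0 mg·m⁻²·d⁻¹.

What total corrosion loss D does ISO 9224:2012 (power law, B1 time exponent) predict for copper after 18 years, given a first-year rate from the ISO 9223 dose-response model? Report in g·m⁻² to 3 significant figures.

copper: f(T) = -0.080·(T−10) [T>10 °C] = -0.1280
  Pd branch = 0.0053·Pd^0.26·e^(0.059·RH+f) = 0.529 μm/a
  Sd branch = 0.01025·Sd^0.27·e^(0.036·RH+0.049·T) = 1.038 μm/a
  sum: 0.529 + 1.038 → r_corr = 1.567 μm/a
ISO 9224: D(t) = r_corr · t^b with b = 0.667 (copper, B1)
  D(18) = 1.567 × 18^0.667 = 1.567 × 6.875 = 10.78 μm
  Mass loss = 10.78 μm × 8.96 g/cm³ = 96.55 g·m⁻²

D(18) = 96.5 g·m⁻²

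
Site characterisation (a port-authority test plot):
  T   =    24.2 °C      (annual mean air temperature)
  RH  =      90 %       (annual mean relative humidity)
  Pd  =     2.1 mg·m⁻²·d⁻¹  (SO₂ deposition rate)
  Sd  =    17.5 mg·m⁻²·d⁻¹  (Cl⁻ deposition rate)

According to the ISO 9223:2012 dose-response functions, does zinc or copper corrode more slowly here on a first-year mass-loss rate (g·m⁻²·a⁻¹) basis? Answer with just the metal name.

zinc

zinc: temperature factor f = -0.071·(14.2) = -1.0082
  sulphur-dioxide contribution → 0.4097 μm/a
  chloride contribution → 1.437 μm/a
  total first-year rate 1.847 μm/a
  mass loss = 1.847 μm/a × 7.14 g/cm³ = 13.19 g·m⁻²·a⁻¹
copper: f(T) = -0.080·(T−10) [T>10 °C] = -1.1360
  sulphur-dioxide contribution → 0.4176 μm/a
  chloride contribution → 1.855 μm/a
  ⇒ r_corr(copper) = 2.273 μm/a
  mass loss = 2.273 μm/a × 8.96 g/cm³ = 20.37 g·m⁻²·a⁻¹
Ordering by g·m⁻²·a⁻¹: copper (20.4) > zinc (13.2)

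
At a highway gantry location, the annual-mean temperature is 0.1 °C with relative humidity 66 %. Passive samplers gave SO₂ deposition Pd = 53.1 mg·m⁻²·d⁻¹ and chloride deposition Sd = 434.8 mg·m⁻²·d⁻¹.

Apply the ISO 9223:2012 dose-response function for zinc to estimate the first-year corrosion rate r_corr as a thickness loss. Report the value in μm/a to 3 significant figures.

zinc: f(T) = +0.038·(T−10) [T≤10 °C] = -0.3762
  SO₂ term: 0.0129·53.1^0.44·exp(0.046·66-0.3762) = 1.059
  Sd branch = 0.0175·Sd^0.57·e^(0.008·RH+0.085·T) = 0.9547 μm/a
  sum: 1.059 + 0.9547 → r_corr = 2.013 μm/a

r_corr = 2.01 μm/a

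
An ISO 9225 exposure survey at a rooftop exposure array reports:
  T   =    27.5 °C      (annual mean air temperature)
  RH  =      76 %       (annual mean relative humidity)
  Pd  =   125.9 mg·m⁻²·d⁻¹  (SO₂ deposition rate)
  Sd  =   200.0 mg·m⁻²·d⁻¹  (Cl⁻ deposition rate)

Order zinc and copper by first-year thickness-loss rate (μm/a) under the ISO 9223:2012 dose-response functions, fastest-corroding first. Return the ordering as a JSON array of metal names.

zinc: temperature factor f = -0.071·(17.5) = -1.2425
  Pd branch = 0.0129·Pd^0.44·e^(0.046·RH+f) = 1.031 μm/a
  Sd branch = 0.0175·Sd^0.57·e^(0.008·RH+0.085·T) = 6.821 μm/a
  r_corr = 1.031 + 6.821 = 7.852 μm/a
copper: temperature factor f = -0.080·(17.5) = -1.4000
  SO₂ term: 0.0053·125.9^0.26·exp(0.059·76-1.4000) = 0.407
  Cl⁻ term: 0.01025·200.0^0.27·exp(0.036·76+0.049·27.5) = 2.544
  sum: 0.407 + 2.544 → r_corr = 2.951 μm/a
Ordering by μm/a: zinc (7.85) > copper (2.95)

["zinc", "copper"]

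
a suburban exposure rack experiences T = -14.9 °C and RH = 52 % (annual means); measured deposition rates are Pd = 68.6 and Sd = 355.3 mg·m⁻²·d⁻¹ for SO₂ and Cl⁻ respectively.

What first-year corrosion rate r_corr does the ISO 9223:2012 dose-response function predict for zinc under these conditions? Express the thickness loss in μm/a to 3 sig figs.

r_corr = 0.565 μm/a

zinc: f(T) = +0.038·(T−10) [T≤10 °C] = -0.9462
  Pd branch = 0.0129·Pd^0.44·e^(0.046·RH+f) = 0.3519 μm/a
  Sd branch = 0.0175·Sd^0.57·e^(0.008·RH+0.085·T) = 0.2126 μm/a
  r_corr = 0.3519 + 0.2126 = 0.5645 μm/a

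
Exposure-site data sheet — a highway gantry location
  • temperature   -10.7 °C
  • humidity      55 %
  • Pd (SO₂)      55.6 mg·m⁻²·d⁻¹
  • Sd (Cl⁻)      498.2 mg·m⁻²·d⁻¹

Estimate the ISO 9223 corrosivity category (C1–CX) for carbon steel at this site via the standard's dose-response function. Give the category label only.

C2

carbon steel: f(T) = +0.150·(T−10) [T≤10 °C] = -3.1050
  SO₂ term: 1.77·55.6^0.52·exp(0.02·55-3.1050) = 1.926
  Sd branch = 0.102·Sd^0.62·e^(0.033·RH+0.04·T) = 19.2 μm/a
  sum: 1.926 + 19.2 → r_corr = 21.13 μm/a
21.1 μm/a falls in (1.3, 25] for carbon steel → category C2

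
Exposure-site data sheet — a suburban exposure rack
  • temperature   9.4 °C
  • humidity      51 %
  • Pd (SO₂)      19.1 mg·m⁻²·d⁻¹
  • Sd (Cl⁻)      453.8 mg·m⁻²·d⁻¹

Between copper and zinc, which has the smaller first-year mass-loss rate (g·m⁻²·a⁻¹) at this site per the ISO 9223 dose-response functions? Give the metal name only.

copper

copper: f(T) = +0.126·(T−10) [T≤10 °C] = -0.0756
  SO₂ term: 0.0053·19.1^0.26·exp(0.059·51-0.0756) = 0.2144
  Cl⁻ term: 0.01025·453.8^0.27·exp(0.036·51+0.049·9.4) = 0.5315
  r_corr = 0.2144 + 0.5315 = 0.7459 μm/a
  mass loss = 0.7459 μm/a × 8.96 g/cm³ = 6.683 g·m⁻²·a⁻¹
zinc: f(T) = +0.038·(T−10) [T≤10 °C] = -0.0228
  Pd branch = 0.0129·Pd^0.44·e^(0.046·RH+f) = 0.4822 μm/a
  Cl⁻ term: 0.0175·453.8^0.57·exp(0.008·51+0.085·9.4) = 1.913
  sum: 0.4822 + 1.913 → r_corr = 2.395 μm/a
  mass loss = 2.395 μm/a × 7.14 g/cm³ = 17.1 g·m⁻²·a⁻¹
Ordering by g·m⁻²·a⁻¹: zinc (17.1) > copper (6.68)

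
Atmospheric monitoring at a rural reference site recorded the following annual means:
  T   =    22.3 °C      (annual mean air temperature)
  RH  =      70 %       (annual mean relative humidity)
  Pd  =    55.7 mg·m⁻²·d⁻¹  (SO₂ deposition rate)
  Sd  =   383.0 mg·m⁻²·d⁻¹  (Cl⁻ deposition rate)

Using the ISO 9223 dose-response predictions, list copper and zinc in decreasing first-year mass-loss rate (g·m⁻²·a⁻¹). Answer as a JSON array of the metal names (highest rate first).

["zinc", "copper"]

copper: temperature factor f = -0.080·(12.3) = -0.9840
  SO₂ term: 0.0053·55.7^0.26·exp(0.059·70-0.9840) = 0.3503
  Sd branch = 0.01025·Sd^0.27·e^(0.036·RH+0.049·T) = 1.893 μm/a
  r_corr = 0.3503 + 1.893 = 2.243 μm/a
  mass loss = 2.243 μm/a × 8.96 g/cm³ = 20.1 g·m⁻²·a⁻¹
zinc: f(T) = -0.071·(T−10) [T>10 °C] = -0.8733
  SO₂ term: 0.0129·55.7^0.44·exp(0.046·70-0.8733) = 0.7905
  Sd branch = 0.0175·Sd^0.57·e^(0.008·RH+0.085·T) = 6.052 μm/a
  r_corr = 0.7905 + 6.052 = 6.842 μm/a
  mass loss = 6.842 μm/a × 7.14 g/cm³ = 48.85 g·m⁻²·a⁻¹
Ordering by g·m⁻²·a⁻¹: zinc (48.9) > copper (20.1)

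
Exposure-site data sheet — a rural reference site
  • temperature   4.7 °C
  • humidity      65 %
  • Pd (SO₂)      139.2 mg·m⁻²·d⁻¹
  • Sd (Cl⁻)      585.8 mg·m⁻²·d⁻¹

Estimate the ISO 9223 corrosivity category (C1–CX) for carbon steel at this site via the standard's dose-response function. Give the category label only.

carbon steel: temperature factor f = +0.150·(-5.3) = -0.7950
  Pd branch = 1.77·Pd^0.52·e^(0.02·RH+f) = 38.19 μm/a
  Sd branch = 0.102·Sd^0.62·e^(0.033·RH+0.04·T) = 54.68 μm/a
  sum: 38.19 + 54.68 → r_corr = 92.87 μm/a
ISO 9223 Table 2 (carbon steel): 80 < 92.9 ≤ 200 μm/a ⇒ C5

C5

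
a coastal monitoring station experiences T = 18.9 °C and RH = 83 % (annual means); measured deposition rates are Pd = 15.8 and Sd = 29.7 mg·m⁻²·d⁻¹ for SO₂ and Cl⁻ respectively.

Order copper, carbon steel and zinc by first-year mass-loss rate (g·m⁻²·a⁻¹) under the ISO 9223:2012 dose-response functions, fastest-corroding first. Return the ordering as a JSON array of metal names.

["carbon steel", "copper", "zinc"]

copper: T>10 °C ⇒ hinge -0.080·(18.9−10) = -0.7120
  SO₂ term: 0.0053·15.8^0.26·exp(0.059·83-0.7120) = 0.7136
  Sd branch = 0.01025·Sd^0.27·e^(0.036·RH+0.049·T) = 1.283 μm/a
  r_corr = 0.7136 + 1.283 = 1.997 μm/a
  mass loss = 1.997 μm/a × 8.96 g/cm³ = 17.89 g·m⁻²·a⁻¹
carbon steel: T>10 °C ⇒ hinge -0.054·(18.9−10) = -0.4806
  SO₂ term: 1.77·15.8^0.52·exp(0.02·83-0.4806) = 24.18
  Sd branch = 0.102·Sd^0.62·e^(0.033·RH+0.04·T) = 27.51 μm/a
  sum: 24.18 + 27.51 → r_corr = 51.7 μm/a
  mass loss = 51.7 μm/a × 7.85 g/cm³ = 405.8 g·m⁻²·a⁻¹
zinc: f(T) = -0.071·(T−10) [T>10 °C] = -0.6319
  Pd branch = 0.0129·Pd^0.44·e^(0.046·RH+f) = 1.051 μm/a
  Sd branch = 0.0175·Sd^0.57·e^(0.008·RH+0.085·T) = 1.171 μm/a
  sum: 1.051 + 1.171 → r_corr = 2.222 μm/a
  mass loss = 2.222 μm/a × 7.14 g/cm³ = 15.87 g·m⁻²·a⁻¹
Ordering by g·m⁻²·a⁻¹: carbon steel (406) > copper (17.9) > zinc (15.9)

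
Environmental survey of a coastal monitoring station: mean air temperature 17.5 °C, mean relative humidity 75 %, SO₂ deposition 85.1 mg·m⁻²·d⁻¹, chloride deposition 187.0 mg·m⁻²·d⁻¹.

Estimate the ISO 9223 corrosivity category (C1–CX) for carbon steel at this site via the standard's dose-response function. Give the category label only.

carbon steel: T>10 °C ⇒ hinge -0.054·(17.5−10) = -0.4050
  Pd branch = 1.77·Pd^0.52·e^(0.02·RH+f) = 53.34 μm/a
  Sd branch = 0.102·Sd^0.62·e^(0.033·RH+0.04·T) = 62.52 μm/a
  sum: 53.34 + 62.52 → r_corr = 115.9 μm/a
ISO 9223 Table 2 (carbon steel): 80 < 116 ≤ 200 μm/a ⇒ C5

C5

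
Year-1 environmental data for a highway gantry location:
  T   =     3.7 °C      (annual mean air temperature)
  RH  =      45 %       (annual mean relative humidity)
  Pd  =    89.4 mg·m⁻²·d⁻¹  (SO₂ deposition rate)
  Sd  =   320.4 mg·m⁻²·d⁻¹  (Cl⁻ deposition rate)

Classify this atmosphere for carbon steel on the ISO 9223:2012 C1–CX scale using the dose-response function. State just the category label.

carbon steel: T≤10 °C ⇒ hinge +0.150·(3.7−10) = -0.9450
  sulphur-dioxide contribution → 17.5 μm/a
  chloride contribution → 18.68 μm/a
  total first-year rate 36.18 μm/a
ISO 9223 Table 2 (carbon steel): 25 < 36.2 ≤ 50 μm/a ⇒ C3

C3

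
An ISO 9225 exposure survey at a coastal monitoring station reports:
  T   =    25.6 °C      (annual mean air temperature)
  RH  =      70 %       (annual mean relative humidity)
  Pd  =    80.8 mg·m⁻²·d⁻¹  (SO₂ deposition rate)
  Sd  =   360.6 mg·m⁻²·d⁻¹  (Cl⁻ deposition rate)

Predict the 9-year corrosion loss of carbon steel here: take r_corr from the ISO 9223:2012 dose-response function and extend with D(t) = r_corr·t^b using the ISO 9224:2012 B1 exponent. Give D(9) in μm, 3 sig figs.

carbon steel: f(T) = -0.054·(T−10) [T>10 °C] = -0.8424
  sulphur-dioxide contribution → 30.34 μm/a
  chloride contribution → 110.1 μm/a
  ⇒ r_corr(carbon steel) = 140.5 μm/a
Long-term exponent b (ISO 9224 Table 2, B1) = 0.523
  D(9) = 140.5 × 9^0.523 = 140.5 × 3.156 = 443.2 μm

D(9) = 443 μm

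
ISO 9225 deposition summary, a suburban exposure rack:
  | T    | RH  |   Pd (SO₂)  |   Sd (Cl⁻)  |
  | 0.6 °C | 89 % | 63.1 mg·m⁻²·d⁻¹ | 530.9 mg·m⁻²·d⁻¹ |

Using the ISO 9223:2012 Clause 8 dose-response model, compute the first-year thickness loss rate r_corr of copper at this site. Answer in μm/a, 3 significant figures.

r_corr = 2.32 μm/a

copper: temperature factor f = +0.126·(-9.4) = -1.1844
  SO₂ term: 0.0053·63.1^0.26·exp(0.059·89-1.1844) = 0.9086
  Cl⁻ term: 0.01025·530.9^0.27·exp(0.036·89+0.049·0.6) = 1.415
  r_corr = 0.9086 + 1.415 = 2.324 μm/a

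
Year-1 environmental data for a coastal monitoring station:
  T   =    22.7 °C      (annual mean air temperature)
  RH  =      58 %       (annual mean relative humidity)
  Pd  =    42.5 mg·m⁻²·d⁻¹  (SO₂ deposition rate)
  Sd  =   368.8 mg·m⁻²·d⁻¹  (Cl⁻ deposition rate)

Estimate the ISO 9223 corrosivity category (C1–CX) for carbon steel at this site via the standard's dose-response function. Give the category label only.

C5

carbon steel: f(T) = -0.054·(T−10) [T>10 °C] = -0.6858
  sulphur-dioxide contribution → 19.98 μm/a
  chloride contribution → 66.93 μm/a
  ⇒ r_corr(carbon steel) = 86.91 μm/a
Category bounds: 80…200 μm/a bracket r_corr ⇒ C5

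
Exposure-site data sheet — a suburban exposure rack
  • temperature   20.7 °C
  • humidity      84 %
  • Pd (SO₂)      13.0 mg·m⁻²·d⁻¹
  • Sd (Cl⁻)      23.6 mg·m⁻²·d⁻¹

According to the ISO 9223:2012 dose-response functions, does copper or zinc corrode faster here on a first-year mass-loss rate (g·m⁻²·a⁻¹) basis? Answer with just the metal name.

copper: T>10 °C ⇒ hinge -0.080·(20.7−10) = -0.8560
  Pd branch = 0.0053·Pd^0.26·e^(0.059·RH+f) = 0.623 μm/a
  Cl⁻ term: 0.01025·23.6^0.27·exp(0.036·84+0.049·20.7) = 1.365
  r_corr = 0.623 + 1.365 = 1.988 μm/a
  mass loss = 1.988 μm/a × 8.96 g/cm³ = 17.82 g·m⁻²·a⁻¹
zinc: temperature factor f = -0.071·(10.7) = -0.7597
  Pd branch = 0.0129·Pd^0.44·e^(0.046·RH+f) = 0.889 μm/a
  Cl⁻ term: 0.0175·23.6^0.57·exp(0.008·84+0.085·20.7) = 1.207
  r_corr = 0.889 + 1.207 = 2.096 μm/a
  mass loss = 2.096 μm/a × 7.14 g/cm³ = 14.96 g·m⁻²·a⁻¹
Ordering by g·m⁻²·a⁻¹: copper (17.8) > zinc (15)

copper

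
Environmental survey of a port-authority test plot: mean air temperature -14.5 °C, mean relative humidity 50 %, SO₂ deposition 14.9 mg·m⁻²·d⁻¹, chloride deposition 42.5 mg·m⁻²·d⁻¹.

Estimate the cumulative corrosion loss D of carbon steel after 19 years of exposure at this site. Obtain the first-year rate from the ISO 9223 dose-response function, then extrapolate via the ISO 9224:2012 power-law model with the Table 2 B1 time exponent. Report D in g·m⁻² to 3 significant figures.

carbon steel: f(T) = +0.150·(T−10) [T≤10 °C] = -3.6750
  sulphur-dioxide contribution → 0.4969 μm/a
  chloride contribution → 3.04 μm/a
  total first-year rate 3.537 μm/a
Long-term exponent b (ISO 9224 Table 2, B1) = 0.523
  D(19) = 3.537 × 19^0.523 = 3.537 × 4.664 = 16.5 μm
  Mass loss = 16.5 μm × 7.85 g/cm³ = 129.5 g·m⁻²

D(19) = 130 g·m⁻²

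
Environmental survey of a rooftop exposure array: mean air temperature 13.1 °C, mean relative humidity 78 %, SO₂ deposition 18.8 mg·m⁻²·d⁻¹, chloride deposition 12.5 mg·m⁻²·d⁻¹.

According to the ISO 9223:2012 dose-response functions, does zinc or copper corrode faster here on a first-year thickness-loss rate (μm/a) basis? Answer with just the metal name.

zinc

zinc: temperature factor f = -0.071·(3.1) = -0.2201
  sulphur-dioxide contribution → 1.361 μm/a
  chloride contribution → 0.4196 μm/a
  ⇒ r_corr(zinc) = 1.781 μm/a
copper: T>10 °C ⇒ hinge -0.080·(13.1−10) = -0.2480
  sulphur-dioxide contribution → 0.884 μm/a
  chloride contribution → 0.6385 μm/a
  total first-year rate 1.523 μm/a
Ordering by μm/a: zinc (1.78) > copper (1.52)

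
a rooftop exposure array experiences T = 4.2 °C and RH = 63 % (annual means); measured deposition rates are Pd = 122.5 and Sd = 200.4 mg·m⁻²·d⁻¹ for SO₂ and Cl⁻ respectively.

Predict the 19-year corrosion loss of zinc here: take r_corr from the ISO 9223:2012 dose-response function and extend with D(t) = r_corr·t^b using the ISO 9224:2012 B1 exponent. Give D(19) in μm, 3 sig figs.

zinc: T≤10 °C ⇒ hinge +0.038·(4.2−10) = -0.2204
  SO₂ term: 0.0129·122.5^0.44·exp(0.046·63-0.2204) = 1.557
  Sd branch = 0.0175·Sd^0.57·e^(0.008·RH+0.085·T) = 0.8493 μm/a
  sum: 1.557 + 0.8493 → r_corr = 2.406 μm/a
Long-term exponent b (ISO 9224 Table 2, B1) = 0.813
  D(19) = 2.406 × 19^0.813 = 2.406 × 10.96 = 26.36 μm

D(19) = 26.4 μm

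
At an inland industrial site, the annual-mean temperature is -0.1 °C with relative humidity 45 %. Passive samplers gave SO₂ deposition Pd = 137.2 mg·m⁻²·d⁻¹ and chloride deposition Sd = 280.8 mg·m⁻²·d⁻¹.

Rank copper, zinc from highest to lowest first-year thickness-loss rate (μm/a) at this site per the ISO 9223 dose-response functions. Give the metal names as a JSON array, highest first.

copper: f(T) = +0.126·(T−10) [T≤10 °C] = -1.2726
  SO₂ term: 0.0053·137.2^0.26·exp(0.059·45-1.2726) = 0.07592
  Sd branch = 0.01025·Sd^0.27·e^(0.036·RH+0.049·T) = 0.2362 μm/a
  sum: 0.07592 + 0.2362 → r_corr = 0.3121 μm/a
zinc: T≤10 °C ⇒ hinge +0.038·(-0.1−10) = -0.3838
  Pd branch = 0.0129·Pd^0.44·e^(0.046·RH+f) = 0.6072 μm/a
  Sd branch = 0.0175·Sd^0.57·e^(0.008·RH+0.085·T) = 0.6184 μm/a
  sum: 0.6072 + 0.6184 → r_corr = 1.226 μm/a
Ordering by μm/a: zinc (1.23) > copper (0.312)

["zinc", "copper"]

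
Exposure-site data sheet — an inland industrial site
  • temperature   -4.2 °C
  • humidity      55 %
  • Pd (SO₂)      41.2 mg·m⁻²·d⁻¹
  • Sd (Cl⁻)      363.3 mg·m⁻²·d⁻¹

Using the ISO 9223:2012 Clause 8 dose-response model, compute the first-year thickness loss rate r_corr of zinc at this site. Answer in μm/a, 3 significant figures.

r_corr = 1.03 μm/a

zinc: f(T) = +0.038·(T−10) [T≤10 °C] = -0.5396
  sulphur-dioxide contribution → 0.4848 μm/a
  chloride contribution → 0.5476 μm/a
  ⇒ r_corr(zinc) = 1.032 μm/a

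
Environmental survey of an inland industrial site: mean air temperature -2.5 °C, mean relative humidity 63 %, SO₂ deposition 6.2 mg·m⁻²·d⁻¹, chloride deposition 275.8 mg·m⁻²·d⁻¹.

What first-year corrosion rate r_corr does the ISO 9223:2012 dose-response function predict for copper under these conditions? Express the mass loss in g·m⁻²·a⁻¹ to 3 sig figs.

r_corr = 4.23 g·m⁻²·a⁻¹

copper: T≤10 °C ⇒ hinge +0.126·(-2.5−10) = -1.5750
  Pd branch = 0.0053·Pd^0.26·e^(0.059·RH+f) = 0.07254 μm/a
  Cl⁻ term: 0.01025·275.8^0.27·exp(0.036·63+0.049·-2.5) = 0.3995
  sum: 0.07254 + 0.3995 → r_corr = 0.472 μm/a
Convert to mass loss: 0.472 μm/a × 8.96 g/cm³ = 4.229 g·m⁻²·a⁻¹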